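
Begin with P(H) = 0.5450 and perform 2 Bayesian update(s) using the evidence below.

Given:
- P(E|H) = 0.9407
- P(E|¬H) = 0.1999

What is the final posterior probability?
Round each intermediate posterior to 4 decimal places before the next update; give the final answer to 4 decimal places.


Sequential Bayesian updating:

Initial prior: P(H) = 0.5450

Update 1:
  P(E) = 0.9407 × 0.5450 + 0.1999 × 0.4550 = 0.51268150 + 0.09095450 = 0.60363600
  P(H|E) = 0.51268150 / 0.60363600 = 0.8493

Update 2:
  P(E) = 0.9407 × 0.8493 + 0.1999 × 0.1507 = 0.79893651 + 0.03012493 = 0.82906144
  P(H|E) = 0.79893651 / 0.82906144 = 0.9637

Final posterior: 0.9637


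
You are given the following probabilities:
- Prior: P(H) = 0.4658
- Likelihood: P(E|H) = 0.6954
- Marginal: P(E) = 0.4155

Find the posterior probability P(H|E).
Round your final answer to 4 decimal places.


Using Bayes' theorem:

P(H|E) = P(E|H) × P(H) / P(E)
       = 0.6954 × 0.4658 / 0.4155
       = 0.32391732 / 0.4155
       = 0.7796

The evidence strengthens our belief in H.
Prior: 0.4658 → Posterior: 0.7796


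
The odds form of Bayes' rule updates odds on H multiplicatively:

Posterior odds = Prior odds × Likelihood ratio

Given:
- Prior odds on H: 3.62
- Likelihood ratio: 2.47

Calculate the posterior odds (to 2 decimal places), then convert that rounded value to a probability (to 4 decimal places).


Step 1: Calculate posterior odds
Posterior odds = Prior odds × LR
               = 3.62 × 2.47
               = 8.94

Step 2: Convert to probability
P(H|E) = Posterior odds / (1 + Posterior odds)
       = 8.94 / (1 + 8.94)
       = 8.94 / 9.94
       = 0.8994

The evidence increased P(H) from 0.7835 to 0.8994.


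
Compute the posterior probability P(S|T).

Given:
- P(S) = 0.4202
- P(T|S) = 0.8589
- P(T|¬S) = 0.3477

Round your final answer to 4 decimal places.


Bayes' theorem: P(S|T) = P(T|S) × P(S) / P(T)

Step 1: Calculate P(T) using law of total probability
P(T) = P(T|S)P(S) + P(T|¬S)P(¬S)
     = 0.8589 × 0.4202 + 0.3477 × 0.5798
     = 0.36090978 + 0.20159646
     = 0.56250624

Step 2: Apply Bayes' theorem
P(S|T) = P(T|S) × P(S) / P(T)
       = 0.36090978 / 0.56250624
       = 0.6416


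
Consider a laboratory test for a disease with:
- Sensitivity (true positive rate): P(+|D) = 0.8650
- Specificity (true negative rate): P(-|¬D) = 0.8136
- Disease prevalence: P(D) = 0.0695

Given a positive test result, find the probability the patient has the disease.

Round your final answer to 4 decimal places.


Let D = has disease, + = positive test

Given:
- P(D) = 0.0695 (prevalence)
- P(+|D) = 0.8650 (sensitivity)
- P(-|¬D) = 0.8136 (specificity)
- P(+|¬D) = 0.1864 (false positive rate = 1 - specificity)

Step 1: Find P(+)
P(+) = P(+|D)P(D) + P(+|¬D)P(¬D)
     = 0.8650 × 0.0695 + 0.1864 × 0.9305
     = 0.06011750 + 0.17344520
     = 0.23356270

Step 2: Apply Bayes' theorem for P(D|+)
P(D|+) = P(+|D)P(D) / P(+)
       = 0.06011750 / 0.23356270
       = 0.2574


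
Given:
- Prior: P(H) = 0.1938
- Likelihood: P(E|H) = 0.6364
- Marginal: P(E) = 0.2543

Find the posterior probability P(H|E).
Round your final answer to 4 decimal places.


Using Bayes' theorem:

P(H|E) = P(E|H) × P(H) / P(E)
       = 0.6364 × 0.1938 / 0.2543
       = 0.12333432 / 0.2543
       = 0.4850

The evidence strengthens our belief in H.
Prior: 0.1938 → Posterior: 0.4850


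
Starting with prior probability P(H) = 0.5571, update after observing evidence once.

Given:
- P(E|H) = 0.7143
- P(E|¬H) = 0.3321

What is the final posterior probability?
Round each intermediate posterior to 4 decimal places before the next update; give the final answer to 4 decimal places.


Sequential Bayesian updating:

Initial prior: P(H) = 0.5571

Update 1:
  P(E) = 0.7143 × 0.5571 + 0.3321 × 0.4429 = 0.39793653 + 0.14708709 = 0.54502362
  P(H|E) = 0.39793653 / 0.54502362 = 0.7301

Final posterior: 0.7301


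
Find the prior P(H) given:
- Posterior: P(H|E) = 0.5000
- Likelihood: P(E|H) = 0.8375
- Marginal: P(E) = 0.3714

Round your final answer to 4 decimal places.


From Bayes' theorem: P(H|E) = P(E|H) × P(H) / P(E)

Rearranging for P(H):
P(H) = P(H|E) × P(E) / P(E|H)
     = 0.5000 × 0.3714 / 0.8375
     = 0.18570000 / 0.8375
     = 0.2217


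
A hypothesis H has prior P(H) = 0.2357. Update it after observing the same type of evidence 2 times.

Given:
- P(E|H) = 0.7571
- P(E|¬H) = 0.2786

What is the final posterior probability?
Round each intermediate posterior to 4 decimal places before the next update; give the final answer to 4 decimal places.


Sequential Bayesian updating:

Initial prior: P(H) = 0.2357

Update 1:
  P(E) = 0.7571 × 0.2357 + 0.2786 × 0.7643 = 0.17844847 + 0.21293398 = 0.39138245
  P(H|E) = 0.17844847 / 0.39138245 = 0.4559

Update 2:
  P(E) = 0.7571 × 0.4559 + 0.2786 × 0.5441 = 0.34516189 + 0.15158626 = 0.49674815
  P(H|E) = 0.34516189 / 0.49674815 = 0.6948

Final posterior: 0.6948


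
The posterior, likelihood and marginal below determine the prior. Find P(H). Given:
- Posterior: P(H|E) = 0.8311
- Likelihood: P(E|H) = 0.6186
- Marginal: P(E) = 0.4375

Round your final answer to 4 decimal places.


From Bayes' theorem: P(H|E) = P(E|H) × P(H) / P(E)

Rearranging for P(H):
P(H) = P(H|E) × P(E) / P(E|H)
     = 0.8311 × 0.4375 / 0.6186
     = 0.36360625 / 0.6186
     = 0.5878


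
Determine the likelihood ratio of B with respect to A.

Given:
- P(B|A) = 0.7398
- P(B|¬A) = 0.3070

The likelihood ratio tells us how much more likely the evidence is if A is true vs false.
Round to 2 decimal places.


Likelihood Ratio (LR) = P(B|A) / P(B|¬A)

LR = 0.7398 / 0.3070
   = 2.41

The evidence is 2.41 times more likely if A is true than if A is false.
Since LR > 1, the evidence supports A over ¬A.


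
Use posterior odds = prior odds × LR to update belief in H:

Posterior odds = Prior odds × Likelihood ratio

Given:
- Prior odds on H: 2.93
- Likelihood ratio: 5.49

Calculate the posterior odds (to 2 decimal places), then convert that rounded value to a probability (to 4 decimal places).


Step 1: Calculate posterior odds
Posterior odds = Prior odds × LR
               = 2.93 × 5.49
               = 16.09

Step 2: Convert to probability
P(H|E) = Posterior odds / (1 + Posterior odds)
       = 16.09 / (1 + 16.09)
       = 16.09 / 17.09
       = 0.9415

The evidence increased P(H) from 0.7455 to 0.9415.


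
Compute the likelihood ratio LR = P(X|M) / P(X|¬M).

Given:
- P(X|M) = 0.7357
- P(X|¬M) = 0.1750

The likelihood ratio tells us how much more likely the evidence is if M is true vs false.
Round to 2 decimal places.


Likelihood Ratio (LR) = P(X|M) / P(X|¬M)

LR = 0.7357 / 0.1750
   = 4.20

The evidence is 4.20 times more likely if M is true than if M is false.
Since LR > 1, the evidence supports M over ¬M.


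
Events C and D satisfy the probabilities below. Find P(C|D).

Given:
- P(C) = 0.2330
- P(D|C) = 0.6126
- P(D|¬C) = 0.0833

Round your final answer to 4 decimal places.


Bayes' theorem: P(C|D) = P(D|C) × P(C) / P(D)

Step 1: Calculate P(D) using law of total probability
P(D) = P(D|C)P(C) + P(D|¬C)P(¬C)
     = 0.6126 × 0.2330 + 0.0833 × 0.7670
     = 0.14273580 + 0.06389110
     = 0.20662690

Step 2: Apply Bayes' theorem
P(C|D) = P(D|C) × P(C) / P(D)
       = 0.14273580 / 0.20662690
       = 0.6908


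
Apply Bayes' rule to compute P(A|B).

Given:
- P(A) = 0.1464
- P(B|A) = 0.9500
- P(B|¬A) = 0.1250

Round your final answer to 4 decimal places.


Bayes' theorem: P(A|B) = P(B|A) × P(A) / P(B)

Step 1: Calculate P(B) using law of total probability
P(B) = P(B|A)P(A) + P(B|¬A)P(¬A)
     = 0.9500 × 0.1464 + 0.1250 × 0.8536
     = 0.13908000 + 0.10670000
     = 0.24578000

Step 2: Apply Bayes' theorem
P(A|B) = P(B|A) × P(A) / P(B)
       = 0.13908000 / 0.24578000
       = 0.5659


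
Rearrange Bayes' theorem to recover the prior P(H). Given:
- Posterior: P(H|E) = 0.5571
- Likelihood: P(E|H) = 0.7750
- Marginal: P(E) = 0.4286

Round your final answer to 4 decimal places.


From Bayes' theorem: P(H|E) = P(E|H) × P(H) / P(E)

Rearranging for P(H):
P(H) = P(H|E) × P(E) / P(E|H)
     = 0.5571 × 0.4286 / 0.7750
     = 0.23877306 / 0.7750
     = 0.3081


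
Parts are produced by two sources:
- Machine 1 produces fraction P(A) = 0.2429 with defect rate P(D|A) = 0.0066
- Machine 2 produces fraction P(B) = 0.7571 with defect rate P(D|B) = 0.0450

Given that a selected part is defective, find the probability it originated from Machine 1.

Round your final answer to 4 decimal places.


Let A = from Machine 1, D = defective

Given:
- P(A) = 0.2429, P(B) = 0.7571
- P(D|A) = 0.0066, P(D|B) = 0.0450

Step 1: Find P(D)
P(D) = P(D|A)P(A) + P(D|B)P(B)
     = 0.0066 × 0.2429 + 0.0450 × 0.7571
     = 0.00160314 + 0.03406950
     = 0.03567264

Step 2: Apply Bayes' theorem
P(A|D) = P(D|A)P(A) / P(D)
       = 0.00160314 / 0.03567264
       = 0.0449


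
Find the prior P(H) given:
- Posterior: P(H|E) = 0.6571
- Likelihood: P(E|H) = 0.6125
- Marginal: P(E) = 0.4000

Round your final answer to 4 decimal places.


From Bayes' theorem: P(H|E) = P(E|H) × P(H) / P(E)

Rearranging for P(H):
P(H) = P(H|E) × P(E) / P(E|H)
     = 0.6571 × 0.4000 / 0.6125
     = 0.26284000 / 0.6125
     = 0.4291


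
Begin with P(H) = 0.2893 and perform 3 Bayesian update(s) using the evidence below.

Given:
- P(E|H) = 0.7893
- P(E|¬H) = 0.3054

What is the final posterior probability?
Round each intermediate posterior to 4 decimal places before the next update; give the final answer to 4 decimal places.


Sequential Bayesian updating:

Initial prior: P(H) = 0.2893

Update 1:
  P(E) = 0.7893 × 0.2893 + 0.3054 × 0.7107 = 0.22834449 + 0.21704778 = 0.44539227
  P(H|E) = 0.22834449 / 0.44539227 = 0.5127

Update 2:
  P(E) = 0.7893 × 0.5127 + 0.3054 × 0.4873 = 0.40467411 + 0.14882142 = 0.55349553
  P(H|E) = 0.40467411 / 0.55349553 = 0.7311

Update 3:
  P(E) = 0.7893 × 0.7311 + 0.3054 × 0.2689 = 0.57705723 + 0.08212206 = 0.65917929
  P(H|E) = 0.57705723 / 0.65917929 = 0.8754

Final posterior: 0.8754


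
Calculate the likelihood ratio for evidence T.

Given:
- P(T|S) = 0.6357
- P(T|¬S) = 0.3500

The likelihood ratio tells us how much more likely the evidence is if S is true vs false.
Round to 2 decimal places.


Likelihood Ratio (LR) = P(T|S) / P(T|¬S)

LR = 0.6357 / 0.3500
   = 1.82

The evidence is 1.82 times more likely if S is true than if S is false.
Since LR > 1, the evidence supports S over ¬S.


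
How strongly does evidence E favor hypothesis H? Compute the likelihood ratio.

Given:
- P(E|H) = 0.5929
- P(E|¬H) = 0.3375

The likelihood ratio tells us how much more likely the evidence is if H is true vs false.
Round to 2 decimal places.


Likelihood Ratio (LR) = P(E|H) / P(E|¬H)

LR = 0.5929 / 0.3375
   = 1.76

The evidence is 1.76 times more likely if H is true than if H is false.
Since LR > 1, the evidence supports H over ¬H.


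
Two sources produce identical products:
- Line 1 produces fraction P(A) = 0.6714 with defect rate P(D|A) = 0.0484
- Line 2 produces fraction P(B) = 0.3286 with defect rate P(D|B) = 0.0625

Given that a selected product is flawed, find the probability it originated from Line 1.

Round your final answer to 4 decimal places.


Let A = from Line 1, D = flawed

Given:
- P(A) = 0.6714, P(B) = 0.3286
- P(D|A) = 0.0484, P(D|B) = 0.0625

Step 1: Find P(D)
P(D) = P(D|A)P(A) + P(D|B)P(B)
     = 0.0484 × 0.6714 + 0.0625 × 0.3286
     = 0.03249576 + 0.02053750
     = 0.05303326

Step 2: Apply Bayes' theorem
P(A|D) = P(D|A)P(A) / P(D)
       = 0.03249576 / 0.05303326
       = 0.6127


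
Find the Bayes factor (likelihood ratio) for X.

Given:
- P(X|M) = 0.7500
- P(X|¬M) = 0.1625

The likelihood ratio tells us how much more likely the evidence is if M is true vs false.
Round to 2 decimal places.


Likelihood Ratio (LR) = P(X|M) / P(X|¬M)

LR = 0.7500 / 0.1625
   = 4.62

The evidence is 4.62 times more likely if M is true than if M is false.
LR > 1, so observing X raises the odds in favor of M.


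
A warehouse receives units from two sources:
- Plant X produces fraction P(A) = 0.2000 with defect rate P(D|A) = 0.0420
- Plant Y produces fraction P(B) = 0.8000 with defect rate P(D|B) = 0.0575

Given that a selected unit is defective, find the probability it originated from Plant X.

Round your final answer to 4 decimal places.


Let A = from Plant X, D = defective

Given:
- P(A) = 0.2000, P(B) = 0.8000
- P(D|A) = 0.0420, P(D|B) = 0.0575

Step 1: Find P(D)
P(D) = P(D|A)P(A) + P(D|B)P(B)
     = 0.0420 × 0.2000 + 0.0575 × 0.8000
     = 0.00840000 + 0.04600000
     = 0.05440000

Step 2: Apply Bayes' theorem
P(A|D) = P(D|A)P(A) / P(D)
       = 0.00840000 / 0.05440000
       = 0.1544


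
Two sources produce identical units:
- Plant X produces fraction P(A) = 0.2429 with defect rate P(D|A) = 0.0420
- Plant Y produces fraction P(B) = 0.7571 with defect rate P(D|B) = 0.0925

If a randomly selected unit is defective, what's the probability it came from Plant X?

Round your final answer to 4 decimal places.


Let A = from Plant X, D = defective

Given:
- P(A) = 0.2429, P(B) = 0.7571
- P(D|A) = 0.0420, P(D|B) = 0.0925

Step 1: Find P(D)
P(D) = P(D|A)P(A) + P(D|B)P(B)
     = 0.0420 × 0.2429 + 0.0925 × 0.7571
     = 0.01020180 + 0.07003175
     = 0.08023355

Step 2: Apply Bayes' theorem
P(A|D) = P(D|A)P(A) / P(D)
       = 0.01020180 / 0.08023355
       = 0.1272


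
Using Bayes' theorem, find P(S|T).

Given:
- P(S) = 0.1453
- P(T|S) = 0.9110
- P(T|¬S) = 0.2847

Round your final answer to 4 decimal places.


Bayes' theorem: P(S|T) = P(T|S) × P(S) / P(T)

Step 1: Calculate P(T) using law of total probability
P(T) = P(T|S)P(S) + P(T|¬S)P(¬S)
     = 0.9110 × 0.1453 + 0.2847 × 0.8547
     = 0.13236830 + 0.24333309
     = 0.37570139

Step 2: Apply Bayes' theorem
P(S|T) = P(T|S) × P(S) / P(T)
       = 0.13236830 / 0.37570139
       = 0.3523


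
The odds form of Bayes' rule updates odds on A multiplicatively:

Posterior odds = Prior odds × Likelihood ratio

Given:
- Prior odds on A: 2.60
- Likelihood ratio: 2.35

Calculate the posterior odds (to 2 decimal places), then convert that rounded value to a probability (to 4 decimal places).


Step 1: Calculate posterior odds
Posterior odds = Prior odds × LR
               = 2.60 × 2.35
               = 6.11

Step 2: Convert to probability
P(A|E) = Posterior odds / (1 + Posterior odds)
       = 6.11 / (1 + 6.11)
       = 6.11 / 7.11
       = 0.8594

The evidence increased P(A) from 0.7222 to 0.8594.


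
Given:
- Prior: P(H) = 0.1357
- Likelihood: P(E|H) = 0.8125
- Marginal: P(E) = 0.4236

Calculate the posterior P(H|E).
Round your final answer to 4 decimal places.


Using Bayes' theorem:

P(H|E) = P(E|H) × P(H) / P(E)
       = 0.8125 × 0.1357 / 0.4236
       = 0.11025625 / 0.4236
       = 0.2603

The evidence strengthens our belief in H.
Prior: 0.1357 → Posterior: 0.2603


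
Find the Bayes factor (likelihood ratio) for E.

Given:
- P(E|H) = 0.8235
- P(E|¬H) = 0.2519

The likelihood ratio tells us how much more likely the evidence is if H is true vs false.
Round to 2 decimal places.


Likelihood Ratio (LR) = P(E|H) / P(E|¬H)

LR = 0.8235 / 0.2519
   = 3.27

The evidence is 3.27 times more likely if H is true than if H is false.
LR > 1, so observing E raises the odds in favor of H.


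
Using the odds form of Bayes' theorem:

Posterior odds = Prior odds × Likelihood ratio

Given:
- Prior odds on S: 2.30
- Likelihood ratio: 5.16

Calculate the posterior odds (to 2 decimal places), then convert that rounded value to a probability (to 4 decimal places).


Step 1: Calculate posterior odds
Posterior odds = Prior odds × LR
               = 2.30 × 5.16
               = 11.87

Step 2: Convert to probability
P(S|E) = Posterior odds / (1 + Posterior odds)
       = 11.87 / (1 + 11.87)
       = 11.87 / 12.87
       = 0.9223

The evidence increased P(S) from 0.6970 to 0.9223.


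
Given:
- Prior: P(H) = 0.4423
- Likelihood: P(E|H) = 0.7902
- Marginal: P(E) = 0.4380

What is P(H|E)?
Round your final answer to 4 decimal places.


Using Bayes' theorem:

P(H|E) = P(E|H) × P(H) / P(E)
       = 0.7902 × 0.4423 / 0.4380
       = 0.34950546 / 0.4380
       = 0.7980

The evidence strengthens our belief in H.
Prior: 0.4423 → Posterior: 0.7980


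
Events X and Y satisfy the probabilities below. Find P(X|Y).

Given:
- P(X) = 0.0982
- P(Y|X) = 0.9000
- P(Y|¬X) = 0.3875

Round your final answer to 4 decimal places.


Bayes' theorem: P(X|Y) = P(Y|X) × P(X) / P(Y)

Step 1: Calculate P(Y) using law of total probability
P(Y) = P(Y|X)P(X) + P(Y|¬X)P(¬X)
     = 0.9000 × 0.0982 + 0.3875 × 0.9018
     = 0.08838000 + 0.34944750
     = 0.43782750

Step 2: Apply Bayes' theorem
P(X|Y) = P(Y|X) × P(X) / P(Y)
       = 0.08838000 / 0.43782750
       = 0.2019


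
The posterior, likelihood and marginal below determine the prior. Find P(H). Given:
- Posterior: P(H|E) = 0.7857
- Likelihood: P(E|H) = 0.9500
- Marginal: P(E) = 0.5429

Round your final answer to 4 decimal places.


From Bayes' theorem: P(H|E) = P(E|H) × P(H) / P(E)

Rearranging for P(H):
P(H) = P(H|E) × P(E) / P(E|H)
     = 0.7857 × 0.5429 / 0.9500
     = 0.42655653 / 0.9500
     = 0.4490


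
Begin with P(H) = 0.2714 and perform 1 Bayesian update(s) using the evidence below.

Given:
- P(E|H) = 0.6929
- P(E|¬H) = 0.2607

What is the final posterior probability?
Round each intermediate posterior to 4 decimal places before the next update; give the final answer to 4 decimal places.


Sequential Bayesian updating:

Initial prior: P(H) = 0.2714

Update 1:
  P(E) = 0.6929 × 0.2714 + 0.2607 × 0.7286 = 0.18805306 + 0.18994602 = 0.37799908
  P(H|E) = 0.18805306 / 0.37799908 = 0.4975

Final posterior: 0.4975


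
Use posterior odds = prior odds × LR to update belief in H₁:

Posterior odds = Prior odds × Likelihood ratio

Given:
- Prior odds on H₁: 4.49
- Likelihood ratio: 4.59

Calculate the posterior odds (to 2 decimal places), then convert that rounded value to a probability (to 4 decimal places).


Step 1: Calculate posterior odds
Posterior odds = Prior odds × LR
               = 4.49 × 4.59
               = 20.61

Step 2: Convert to probability
P(H₁|E) = Posterior odds / (1 + Posterior odds)
       = 20.61 / (1 + 20.61)
       = 20.61 / 21.61
       = 0.9537

The evidence increased P(H₁) from 0.8179 to 0.9537.


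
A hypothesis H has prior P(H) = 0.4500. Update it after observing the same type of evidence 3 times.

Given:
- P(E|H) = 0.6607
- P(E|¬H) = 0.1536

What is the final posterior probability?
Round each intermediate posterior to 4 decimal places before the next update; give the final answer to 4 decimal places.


Sequential Bayesian updating:

Initial prior: P(H) = 0.4500

Update 1:
  P(E) = 0.6607 × 0.4500 + 0.1536 × 0.5500 = 0.29731500 + 0.08448000 = 0.38179500
  P(H|E) = 0.29731500 / 0.38179500 = 0.7787

Update 2:
  P(E) = 0.6607 × 0.7787 + 0.1536 × 0.2213 = 0.51448709 + 0.03399168 = 0.54847877
  P(H|E) = 0.51448709 / 0.54847877 = 0.9380

Update 3:
  P(E) = 0.6607 × 0.9380 + 0.1536 × 0.0620 = 0.61973660 + 0.00952320 = 0.62925980
  P(H|E) = 0.61973660 / 0.62925980 = 0.9849

Final posterior: 0.9849


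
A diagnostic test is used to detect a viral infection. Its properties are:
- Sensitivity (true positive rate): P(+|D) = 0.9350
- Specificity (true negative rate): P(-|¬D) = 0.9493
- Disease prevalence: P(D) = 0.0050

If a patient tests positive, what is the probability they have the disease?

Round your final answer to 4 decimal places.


Let D = has disease, + = positive test

Given:
- P(D) = 0.0050 (prevalence)
- P(+|D) = 0.9350 (sensitivity)
- P(-|¬D) = 0.9493 (specificity)
- P(+|¬D) = 0.0507 (false positive rate = 1 - specificity)

Step 1: Find P(+)
P(+) = P(+|D)P(D) + P(+|¬D)P(¬D)
     = 0.9350 × 0.0050 + 0.0507 × 0.9950
     = 0.00467500 + 0.05044650
     = 0.05512150

Step 2: Apply Bayes' theorem for P(D|+)
P(D|+) = P(+|D)P(D) / P(+)
       = 0.00467500 / 0.05512150
       = 0.0848


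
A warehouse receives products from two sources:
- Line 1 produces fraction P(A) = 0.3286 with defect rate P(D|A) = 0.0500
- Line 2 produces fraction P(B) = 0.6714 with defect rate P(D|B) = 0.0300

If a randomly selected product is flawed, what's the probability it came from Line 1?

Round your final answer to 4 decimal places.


Let A = from Line 1, D = flawed

Given:
- P(A) = 0.3286, P(B) = 0.6714
- P(D|A) = 0.0500, P(D|B) = 0.0300

Step 1: Find P(D)
P(D) = P(D|A)P(A) + P(D|B)P(B)
     = 0.0500 × 0.3286 + 0.0300 × 0.6714
     = 0.01643000 + 0.02014200
     = 0.03657200

Step 2: Apply Bayes' theorem
P(A|D) = P(D|A)P(A) / P(D)
       = 0.01643000 / 0.03657200
       = 0.4493


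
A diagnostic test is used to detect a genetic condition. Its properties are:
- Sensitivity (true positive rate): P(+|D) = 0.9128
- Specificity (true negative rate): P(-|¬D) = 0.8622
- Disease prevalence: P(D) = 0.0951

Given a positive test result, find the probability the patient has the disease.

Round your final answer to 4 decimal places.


Let D = has disease, + = positive test

Given:
- P(D) = 0.0951 (prevalence)
- P(+|D) = 0.9128 (sensitivity)
- P(-|¬D) = 0.8622 (specificity)
- P(+|¬D) = 0.1378 (false positive rate = 1 - specificity)

Step 1: Find P(+)
P(+) = P(+|D)P(D) + P(+|¬D)P(¬D)
     = 0.9128 × 0.0951 + 0.1378 × 0.9049
     = 0.08680728 + 0.12469522
     = 0.21150250

Step 2: Apply Bayes' theorem for P(D|+)
P(D|+) = P(+|D)P(D) / P(+)
       = 0.08680728 / 0.21150250
       = 0.4104


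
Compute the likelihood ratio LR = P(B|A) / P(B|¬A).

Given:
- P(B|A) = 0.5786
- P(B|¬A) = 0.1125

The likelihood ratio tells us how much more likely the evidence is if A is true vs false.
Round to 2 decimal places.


Likelihood Ratio (LR) = P(B|A) / P(B|¬A)

LR = 0.5786 / 0.1125
   = 5.14

The evidence is 5.14 times more likely if A is true than if A is false.
Because LR exceeds 1, B is evidence for A.


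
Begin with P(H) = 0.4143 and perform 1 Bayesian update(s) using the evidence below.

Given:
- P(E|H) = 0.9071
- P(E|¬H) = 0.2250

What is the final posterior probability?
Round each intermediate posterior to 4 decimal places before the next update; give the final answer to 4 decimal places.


Sequential Bayesian updating:

Initial prior: P(H) = 0.4143

Update 1:
  P(E) = 0.9071 × 0.4143 + 0.2250 × 0.5857 = 0.37581153 + 0.13178250 = 0.50759403
  P(H|E) = 0.37581153 / 0.50759403 = 0.7404

Final posterior: 0.7404


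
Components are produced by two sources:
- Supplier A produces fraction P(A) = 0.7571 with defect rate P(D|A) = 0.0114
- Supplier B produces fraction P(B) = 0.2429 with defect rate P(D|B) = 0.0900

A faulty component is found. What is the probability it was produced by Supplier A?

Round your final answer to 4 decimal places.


Let A = from Supplier A, D = faulty

Given:
- P(A) = 0.7571, P(B) = 0.2429
- P(D|A) = 0.0114, P(D|B) = 0.0900

Step 1: Find P(D)
P(D) = P(D|A)P(A) + P(D|B)P(B)
     = 0.0114 × 0.7571 + 0.0900 × 0.2429
     = 0.00863094 + 0.02186100
     = 0.03049194

Step 2: Apply Bayes' theorem
P(A|D) = P(D|A)P(A) / P(D)
       = 0.00863094 / 0.03049194
       = 0.2831


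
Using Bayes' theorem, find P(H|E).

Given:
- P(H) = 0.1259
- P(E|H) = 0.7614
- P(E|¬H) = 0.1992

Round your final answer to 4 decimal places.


Bayes' theorem: P(H|E) = P(E|H) × P(H) / P(E)

Step 1: Calculate P(E) using law of total probability
P(E) = P(E|H)P(H) + P(E|¬H)P(¬H)
     = 0.7614 × 0.1259 + 0.1992 × 0.8741
     = 0.09586026 + 0.17412072
     = 0.26998098

Step 2: Apply Bayes' theorem
P(H|E) = P(E|H) × P(H) / P(E)
       = 0.09586026 / 0.26998098
       = 0.3551


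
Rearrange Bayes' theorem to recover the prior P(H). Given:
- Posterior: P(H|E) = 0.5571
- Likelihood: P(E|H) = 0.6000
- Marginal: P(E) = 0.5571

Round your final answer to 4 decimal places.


From Bayes' theorem: P(H|E) = P(E|H) × P(H) / P(E)

Rearranging for P(H):
P(H) = P(H|E) × P(E) / P(E|H)
     = 0.5571 × 0.5571 / 0.6000
     = 0.31036041 / 0.6000
     = 0.5173


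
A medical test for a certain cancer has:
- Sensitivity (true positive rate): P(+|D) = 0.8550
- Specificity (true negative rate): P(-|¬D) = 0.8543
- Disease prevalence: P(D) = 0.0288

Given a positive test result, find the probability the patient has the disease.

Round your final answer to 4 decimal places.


Let D = has disease, + = positive test

Given:
- P(D) = 0.0288 (prevalence)
- P(+|D) = 0.8550 (sensitivity)
- P(-|¬D) = 0.8543 (specificity)
- P(+|¬D) = 0.1457 (false positive rate = 1 - specificity)

Step 1: Find P(+)
P(+) = P(+|D)P(D) + P(+|¬D)P(¬D)
     = 0.8550 × 0.0288 + 0.1457 × 0.9712
     = 0.02462400 + 0.14150384
     = 0.16612784

Step 2: Apply Bayes' theorem for P(D|+)
P(D|+) = P(+|D)P(D) / P(+)
       = 0.02462400 / 0.16612784
       = 0.1482


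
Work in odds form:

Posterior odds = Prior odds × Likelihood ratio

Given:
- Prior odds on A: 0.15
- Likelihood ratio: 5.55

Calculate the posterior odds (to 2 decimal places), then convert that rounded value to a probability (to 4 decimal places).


Step 1: Calculate posterior odds
Posterior odds = Prior odds × LR
               = 0.15 × 5.55
               = 0.83

Step 2: Convert to probability
P(A|E) = Posterior odds / (1 + Posterior odds)
       = 0.83 / (1 + 0.83)
       = 0.83 / 1.83
       = 0.4536

The evidence increased P(A) from 0.1304 to 0.4536.


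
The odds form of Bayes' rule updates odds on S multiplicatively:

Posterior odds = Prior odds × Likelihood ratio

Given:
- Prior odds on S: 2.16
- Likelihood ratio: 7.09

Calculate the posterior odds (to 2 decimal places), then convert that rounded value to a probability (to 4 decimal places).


Step 1: Calculate posterior odds
Posterior odds = Prior odds × LR
               = 2.16 × 7.09
               = 15.31

Step 2: Convert to probability
P(S|E) = Posterior odds / (1 + Posterior odds)
       = 15.31 / (1 + 15.31)
       = 15.31 / 16.31
       = 0.9387

The evidence increased P(S) from 0.6835 to 0.9387.


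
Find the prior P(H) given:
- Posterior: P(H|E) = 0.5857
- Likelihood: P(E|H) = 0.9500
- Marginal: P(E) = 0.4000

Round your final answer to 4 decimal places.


From Bayes' theorem: P(H|E) = P(E|H) × P(H) / P(E)

Rearranging for P(H):
P(H) = P(H|E) × P(E) / P(E|H)
     = 0.5857 × 0.4000 / 0.9500
     = 0.23428000 / 0.9500
     = 0.2466


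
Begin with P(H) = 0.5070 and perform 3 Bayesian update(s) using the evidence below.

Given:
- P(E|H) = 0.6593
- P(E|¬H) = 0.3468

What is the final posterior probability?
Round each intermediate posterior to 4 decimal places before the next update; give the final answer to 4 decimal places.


Sequential Bayesian updating:

Initial prior: P(H) = 0.5070

Update 1:
  P(E) = 0.6593 × 0.5070 + 0.3468 × 0.4930 = 0.33426510 + 0.17097240 = 0.50523750
  P(H|E) = 0.33426510 / 0.50523750 = 0.6616

Update 2:
  P(E) = 0.6593 × 0.6616 + 0.3468 × 0.3384 = 0.43619288 + 0.11735712 = 0.55355000
  P(H|E) = 0.43619288 / 0.55355000 = 0.7880

Update 3:
  P(E) = 0.6593 × 0.7880 + 0.3468 × 0.2120 = 0.51952840 + 0.07352160 = 0.59305000
  P(H|E) = 0.51952840 / 0.59305000 = 0.8760

Final posterior: 0.8760


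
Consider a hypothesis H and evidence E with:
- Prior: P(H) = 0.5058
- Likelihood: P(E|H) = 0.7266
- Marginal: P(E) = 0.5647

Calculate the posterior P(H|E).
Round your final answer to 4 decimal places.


Using Bayes' theorem:

P(H|E) = P(E|H) × P(H) / P(E)
       = 0.7266 × 0.5058 / 0.5647
       = 0.36751428 / 0.5647
       = 0.6508

The evidence strengthens our belief in H.
Prior: 0.5058 → Posterior: 0.6508


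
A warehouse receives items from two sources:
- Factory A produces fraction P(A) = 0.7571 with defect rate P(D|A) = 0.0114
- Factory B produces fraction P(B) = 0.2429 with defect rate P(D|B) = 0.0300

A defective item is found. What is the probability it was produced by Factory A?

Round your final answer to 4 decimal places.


Let A = from Factory A, D = defective

Given:
- P(A) = 0.7571, P(B) = 0.2429
- P(D|A) = 0.0114, P(D|B) = 0.0300

Step 1: Find P(D)
P(D) = P(D|A)P(A) + P(D|B)P(B)
     = 0.0114 × 0.7571 + 0.0300 × 0.2429
     = 0.00863094 + 0.00728700
     = 0.01591794

Step 2: Apply Bayes' theorem
P(A|D) = P(D|A)P(A) / P(D)
       = 0.00863094 / 0.01591794
       = 0.5422


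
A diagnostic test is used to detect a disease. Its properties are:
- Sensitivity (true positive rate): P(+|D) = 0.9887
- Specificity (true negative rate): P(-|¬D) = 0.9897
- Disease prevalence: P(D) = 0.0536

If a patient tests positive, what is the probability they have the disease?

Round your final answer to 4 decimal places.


Let D = has disease, + = positive test

Given:
- P(D) = 0.0536 (prevalence)
- P(+|D) = 0.9887 (sensitivity)
- P(-|¬D) = 0.9897 (specificity)
- P(+|¬D) = 0.0103 (false positive rate = 1 - specificity)

Step 1: Find P(+)
P(+) = P(+|D)P(D) + P(+|¬D)P(¬D)
     = 0.9887 × 0.0536 + 0.0103 × 0.9464
     = 0.05299432 + 0.00974792
     = 0.06274224

Step 2: Apply Bayes' theorem for P(D|+)
P(D|+) = P(+|D)P(D) / P(+)
       = 0.05299432 / 0.06274224
       = 0.8446


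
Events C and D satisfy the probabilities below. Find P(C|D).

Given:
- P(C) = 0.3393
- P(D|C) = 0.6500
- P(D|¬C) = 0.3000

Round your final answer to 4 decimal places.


Bayes' theorem: P(C|D) = P(D|C) × P(C) / P(D)

Step 1: Calculate P(D) using law of total probability
P(D) = P(D|C)P(C) + P(D|¬C)P(¬C)
     = 0.6500 × 0.3393 + 0.3000 × 0.6607
     = 0.22054500 + 0.19821000
     = 0.41875500

Step 2: Apply Bayes' theorem
P(C|D) = P(D|C) × P(C) / P(D)
       = 0.22054500 / 0.41875500
       = 0.5267


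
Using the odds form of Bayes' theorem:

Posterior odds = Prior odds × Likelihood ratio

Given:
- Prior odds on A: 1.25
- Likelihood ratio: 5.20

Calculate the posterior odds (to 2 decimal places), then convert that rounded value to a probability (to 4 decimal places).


Step 1: Calculate posterior odds
Posterior odds = Prior odds × LR
               = 1.25 × 5.20
               = 6.50

Step 2: Convert to probability
P(A|E) = Posterior odds / (1 + Posterior odds)
       = 6.50 / (1 + 6.50)
       = 6.50 / 7.50
       = 0.8667

The evidence increased P(A) from 0.5556 to 0.8667.


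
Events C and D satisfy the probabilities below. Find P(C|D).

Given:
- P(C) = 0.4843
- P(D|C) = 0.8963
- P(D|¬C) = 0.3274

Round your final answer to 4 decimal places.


Bayes' theorem: P(C|D) = P(D|C) × P(C) / P(D)

Step 1: Calculate P(D) using law of total probability
P(D) = P(D|C)P(C) + P(D|¬C)P(¬C)
     = 0.8963 × 0.4843 + 0.3274 × 0.5157
     = 0.43407809 + 0.16884018
     = 0.60291827

Step 2: Apply Bayes' theorem
P(C|D) = P(D|C) × P(C) / P(D)
       = 0.43407809 / 0.60291827
       = 0.7200


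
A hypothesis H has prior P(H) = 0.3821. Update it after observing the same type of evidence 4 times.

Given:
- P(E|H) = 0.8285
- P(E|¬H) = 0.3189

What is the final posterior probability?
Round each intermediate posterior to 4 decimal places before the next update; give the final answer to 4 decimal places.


Sequential Bayesian updating:

Initial prior: P(H) = 0.3821

Update 1:
  P(E) = 0.8285 × 0.3821 + 0.3189 × 0.6179 = 0.31656985 + 0.19704831 = 0.51361816
  P(H|E) = 0.31656985 / 0.51361816 = 0.6164

Update 2:
  P(E) = 0.8285 × 0.6164 + 0.3189 × 0.3836 = 0.51068740 + 0.12233004 = 0.63301744
  P(H|E) = 0.51068740 / 0.63301744 = 0.8068

Update 3:
  P(E) = 0.8285 × 0.8068 + 0.3189 × 0.1932 = 0.66843380 + 0.06161148 = 0.73004528
  P(H|E) = 0.66843380 / 0.73004528 = 0.9156

Update 4:
  P(E) = 0.8285 × 0.9156 + 0.3189 × 0.0844 = 0.75857460 + 0.02691516 = 0.78548976
  P(H|E) = 0.75857460 / 0.78548976 = 0.9657

Final posterior: 0.9657


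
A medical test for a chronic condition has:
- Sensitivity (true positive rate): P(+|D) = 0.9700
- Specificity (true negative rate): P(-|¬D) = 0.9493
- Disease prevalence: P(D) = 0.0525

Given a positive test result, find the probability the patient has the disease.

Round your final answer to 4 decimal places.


Let D = has disease, + = positive test

Given:
- P(D) = 0.0525 (prevalence)
- P(+|D) = 0.9700 (sensitivity)
- P(-|¬D) = 0.9493 (specificity)
- P(+|¬D) = 0.0507 (false positive rate = 1 - specificity)

Step 1: Find P(+)
P(+) = P(+|D)P(D) + P(+|¬D)P(¬D)
     = 0.9700 × 0.0525 + 0.0507 × 0.9475
     = 0.05092500 + 0.04803825
     = 0.09896325

Step 2: Apply Bayes' theorem for P(D|+)
P(D|+) = P(+|D)P(D) / P(+)
       = 0.05092500 / 0.09896325
       = 0.5146


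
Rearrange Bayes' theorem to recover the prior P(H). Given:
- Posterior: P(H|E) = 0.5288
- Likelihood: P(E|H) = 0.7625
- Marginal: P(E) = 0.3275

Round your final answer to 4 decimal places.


From Bayes' theorem: P(H|E) = P(E|H) × P(H) / P(E)

Rearranging for P(H):
P(H) = P(H|E) × P(E) / P(E|H)
     = 0.5288 × 0.3275 / 0.7625
     = 0.17318200 / 0.7625
     = 0.2271


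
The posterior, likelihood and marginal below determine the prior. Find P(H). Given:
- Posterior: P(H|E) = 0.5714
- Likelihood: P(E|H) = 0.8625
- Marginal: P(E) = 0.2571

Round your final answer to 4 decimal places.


From Bayes' theorem: P(H|E) = P(E|H) × P(H) / P(E)

Rearranging for P(H):
P(H) = P(H|E) × P(E) / P(E|H)
     = 0.5714 × 0.2571 / 0.8625
     = 0.14690694 / 0.8625
     = 0.1703


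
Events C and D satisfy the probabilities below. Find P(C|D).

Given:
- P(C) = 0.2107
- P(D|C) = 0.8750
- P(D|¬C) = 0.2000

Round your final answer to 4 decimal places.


Bayes' theorem: P(C|D) = P(D|C) × P(C) / P(D)

Step 1: Calculate P(D) using law of total probability
P(D) = P(D|C)P(C) + P(D|¬C)P(¬C)
     = 0.8750 × 0.2107 + 0.2000 × 0.7893
     = 0.18436250 + 0.15786000
     = 0.34222250

Step 2: Apply Bayes' theorem
P(C|D) = P(D|C) × P(C) / P(D)
       = 0.18436250 / 0.34222250
       = 0.5387


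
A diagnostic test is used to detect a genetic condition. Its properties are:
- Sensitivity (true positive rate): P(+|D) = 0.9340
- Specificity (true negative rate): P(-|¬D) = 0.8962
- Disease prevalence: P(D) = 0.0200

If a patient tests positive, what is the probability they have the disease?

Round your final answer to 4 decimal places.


Let D = has disease, + = positive test

Given:
- P(D) = 0.0200 (prevalence)
- P(+|D) = 0.9340 (sensitivity)
- P(-|¬D) = 0.8962 (specificity)
- P(+|¬D) = 0.1038 (false positive rate = 1 - specificity)

Step 1: Find P(+)
P(+) = P(+|D)P(D) + P(+|¬D)P(¬D)
     = 0.9340 × 0.0200 + 0.1038 × 0.9800
     = 0.01868000 + 0.10172400
     = 0.12040400

Step 2: Apply Bayes' theorem for P(D|+)
P(D|+) = P(+|D)P(D) / P(+)
       = 0.01868000 / 0.12040400
       = 0.1551


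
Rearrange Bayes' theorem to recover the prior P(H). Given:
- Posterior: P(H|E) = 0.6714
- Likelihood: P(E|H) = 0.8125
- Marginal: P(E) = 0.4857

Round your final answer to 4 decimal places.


From Bayes' theorem: P(H|E) = P(E|H) × P(H) / P(E)

Rearranging for P(H):
P(H) = P(H|E) × P(E) / P(E|H)
     = 0.6714 × 0.4857 / 0.8125
     = 0.32609898 / 0.8125
     = 0.4014


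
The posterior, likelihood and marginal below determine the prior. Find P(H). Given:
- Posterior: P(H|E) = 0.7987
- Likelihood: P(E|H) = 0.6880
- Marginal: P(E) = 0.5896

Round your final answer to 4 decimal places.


From Bayes' theorem: P(H|E) = P(E|H) × P(H) / P(E)

Rearranging for P(H):
P(H) = P(H|E) × P(E) / P(E|H)
     = 0.7987 × 0.5896 / 0.6880
     = 0.47091352 / 0.6880
     = 0.6845


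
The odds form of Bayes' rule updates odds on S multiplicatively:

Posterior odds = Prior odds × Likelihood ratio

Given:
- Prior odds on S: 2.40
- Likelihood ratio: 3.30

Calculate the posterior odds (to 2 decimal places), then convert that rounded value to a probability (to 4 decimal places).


Step 1: Calculate posterior odds
Posterior odds = Prior odds × LR
               = 2.40 × 3.30
               = 7.92

Step 2: Convert to probability
P(S|E) = Posterior odds / (1 + Posterior odds)
       = 7.92 / (1 + 7.92)
       = 7.92 / 8.92
       = 0.8879

The evidence increased P(S) from 0.7059 to 0.8879.


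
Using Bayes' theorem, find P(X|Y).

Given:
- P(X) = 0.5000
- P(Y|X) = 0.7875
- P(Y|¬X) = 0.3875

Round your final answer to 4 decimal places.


Bayes' theorem: P(X|Y) = P(Y|X) × P(X) / P(Y)

Step 1: Calculate P(Y) using law of total probability
P(Y) = P(Y|X)P(X) + P(Y|¬X)P(¬X)
     = 0.7875 × 0.5000 + 0.3875 × 0.5000
     = 0.39375000 + 0.19375000
     = 0.58750000

Step 2: Apply Bayes' theorem
P(X|Y) = P(Y|X) × P(X) / P(Y)
       = 0.39375000 / 0.58750000
       = 0.6702


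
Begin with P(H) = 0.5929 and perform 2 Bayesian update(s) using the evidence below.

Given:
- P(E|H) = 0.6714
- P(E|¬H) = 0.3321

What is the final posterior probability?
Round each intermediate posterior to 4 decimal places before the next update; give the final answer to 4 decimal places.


Sequential Bayesian updating:

Initial prior: P(H) = 0.5929

Update 1:
  P(E) = 0.6714 × 0.5929 + 0.3321 × 0.4071 = 0.39807306 + 0.13519791 = 0.53327097
  P(H|E) = 0.39807306 / 0.53327097 = 0.7465

Update 2:
  P(E) = 0.6714 × 0.7465 + 0.3321 × 0.2535 = 0.50120010 + 0.08418735 = 0.58538745
  P(H|E) = 0.50120010 / 0.58538745 = 0.8562

Final posterior: 0.8562


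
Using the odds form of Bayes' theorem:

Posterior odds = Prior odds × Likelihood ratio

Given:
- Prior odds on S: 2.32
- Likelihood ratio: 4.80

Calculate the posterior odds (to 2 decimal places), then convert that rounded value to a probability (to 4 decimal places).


Step 1: Calculate posterior odds
Posterior odds = Prior odds × LR
               = 2.32 × 4.80
               = 11.14

Step 2: Convert to probability
P(S|E) = Posterior odds / (1 + Posterior odds)
       = 11.14 / (1 + 11.14)
       = 11.14 / 12.14
       = 0.9176

The evidence increased P(S) from 0.6988 to 0.9176.


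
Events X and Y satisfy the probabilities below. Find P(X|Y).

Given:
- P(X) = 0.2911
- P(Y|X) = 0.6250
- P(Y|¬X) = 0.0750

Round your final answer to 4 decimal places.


Bayes' theorem: P(X|Y) = P(Y|X) × P(X) / P(Y)

Step 1: Calculate P(Y) using law of total probability
P(Y) = P(Y|X)P(X) + P(Y|¬X)P(¬X)
     = 0.6250 × 0.2911 + 0.0750 × 0.7089
     = 0.18193750 + 0.05316750
     = 0.23510500

Step 2: Apply Bayes' theorem
P(X|Y) = P(Y|X) × P(X) / P(Y)
       = 0.18193750 / 0.23510500
       = 0.7739


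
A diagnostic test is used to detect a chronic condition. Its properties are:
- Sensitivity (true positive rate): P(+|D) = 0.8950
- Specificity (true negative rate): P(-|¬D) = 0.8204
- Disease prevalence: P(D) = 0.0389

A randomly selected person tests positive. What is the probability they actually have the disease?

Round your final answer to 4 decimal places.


Let D = has disease, + = positive test

Given:
- P(D) = 0.0389 (prevalence)
- P(+|D) = 0.8950 (sensitivity)
- P(-|¬D) = 0.8204 (specificity)
- P(+|¬D) = 0.1796 (false positive rate = 1 - specificity)

Step 1: Find P(+)
P(+) = P(+|D)P(D) + P(+|¬D)P(¬D)
     = 0.8950 × 0.0389 + 0.1796 × 0.9611
     = 0.03481550 + 0.17261356
     = 0.20742906

Step 2: Apply Bayes' theorem for P(D|+)
P(D|+) = P(+|D)P(D) / P(+)
       = 0.03481550 / 0.20742906
       = 0.1678


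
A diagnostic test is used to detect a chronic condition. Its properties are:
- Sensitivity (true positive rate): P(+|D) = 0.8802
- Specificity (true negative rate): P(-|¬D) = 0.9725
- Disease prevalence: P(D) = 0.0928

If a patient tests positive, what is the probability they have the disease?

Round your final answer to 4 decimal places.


Let D = has disease, + = positive test

Given:
- P(D) = 0.0928 (prevalence)
- P(+|D) = 0.8802 (sensitivity)
- P(-|¬D) = 0.9725 (specificity)
- P(+|¬D) = 0.0275 (false positive rate = 1 - specificity)

Step 1: Find P(+)
P(+) = P(+|D)P(D) + P(+|¬D)P(¬D)
     = 0.8802 × 0.0928 + 0.0275 × 0.9072
     = 0.08168256 + 0.02494800
     = 0.10663056

Step 2: Apply Bayes' theorem for P(D|+)
P(D|+) = P(+|D)P(D) / P(+)
       = 0.08168256 / 0.10663056
       = 0.7660


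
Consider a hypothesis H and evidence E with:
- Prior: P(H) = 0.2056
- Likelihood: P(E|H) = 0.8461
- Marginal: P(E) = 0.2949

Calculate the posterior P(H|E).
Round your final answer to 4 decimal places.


Using Bayes' theorem:

P(H|E) = P(E|H) × P(H) / P(E)
       = 0.8461 × 0.2056 / 0.2949
       = 0.17395816 / 0.2949
       = 0.5899

The evidence strengthens our belief in H.
Prior: 0.2056 → Posterior: 0.5899
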